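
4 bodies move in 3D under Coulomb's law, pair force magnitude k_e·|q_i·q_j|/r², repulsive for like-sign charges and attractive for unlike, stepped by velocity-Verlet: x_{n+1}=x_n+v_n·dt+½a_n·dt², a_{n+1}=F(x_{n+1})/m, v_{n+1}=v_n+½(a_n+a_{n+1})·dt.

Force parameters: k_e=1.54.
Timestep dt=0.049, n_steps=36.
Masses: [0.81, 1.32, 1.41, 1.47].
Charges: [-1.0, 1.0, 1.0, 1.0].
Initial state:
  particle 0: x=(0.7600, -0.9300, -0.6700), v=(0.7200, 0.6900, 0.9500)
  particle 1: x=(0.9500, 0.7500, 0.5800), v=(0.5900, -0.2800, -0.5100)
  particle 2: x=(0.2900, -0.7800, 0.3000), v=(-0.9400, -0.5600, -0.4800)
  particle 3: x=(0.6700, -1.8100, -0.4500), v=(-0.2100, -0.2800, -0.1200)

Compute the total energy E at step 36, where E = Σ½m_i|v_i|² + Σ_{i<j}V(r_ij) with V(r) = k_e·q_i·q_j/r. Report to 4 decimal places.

1.1170

step 0: x0=(0.7600, -0.9300, -0.6700) x1=(0.9500, 0.7500, 0.5800) x2=(0.2900, -0.7800, 0.3000) x3=(0.6700, -1.8100, -0.4500)
step 1: x0=(0.7942, -0.8982, -0.6208) x1=(0.9791, 0.7366, 0.5550) x2=(0.2440, -0.8074, 0.2758) x3=(0.6600, -1.8230, -0.4567)
step 2: x0=(0.8257, -0.8700, -0.5665) x1=(1.0086, 0.7239, 0.5298) x2=(0.1984, -0.8347, 0.2504) x3=(0.6509, -1.8346, -0.4648)
step 3: x0=(0.8538, -0.8453, -0.5077) x1=(1.0384, 0.7117, 0.5045) x2=(0.1534, -0.8616, 0.2236) x3=(0.6427, -1.8452, -0.4741)
step 4: x0=(0.8781, -0.8239, -0.4448) x1=(1.0686, 0.6998, 0.4791) x2=(0.1092, -0.8880, 0.1958) x3=(0.6355, -1.8548, -0.4844)
step 5: x0=(0.8982, -0.8055, -0.3785) x1=(1.0992, 0.6882, 0.4534) x2=(0.0660, -0.9136, 0.1670) x3=(0.6293, -1.8636, -0.4955)
step 6: x0=(0.9136, -0.7899, -0.3093) x1=(1.1302, 0.6768, 0.4275) x2=(0.0239, -0.9384, 0.1375) x3=(0.6243, -1.8719, -0.5073)
step 7: x0=(0.9245, -0.7768, -0.2380) x1=(1.1615, 0.6654, 0.4014) x2=(-0.0170, -0.9622, 0.1075) x3=(0.6205, -1.8797, -0.5196)
step 8: x0=(0.9307, -0.7660, -0.1652) x1=(1.1931, 0.6538, 0.3750) x2=(-0.0568, -0.9849, 0.0773) x3=(0.6177, -1.8873, -0.5324)
step 9: x0=(0.9324, -0.7572, -0.0918) x1=(1.2249, 0.6421, 0.3485) x2=(-0.0954, -1.0065, 0.0473) x3=(0.6162, -1.8947, -0.5454)
step 10: x0=(0.9300, -0.7499, -0.0182) x1=(1.2570, 0.6299, 0.3218) x2=(-0.1331, -1.0268, 0.0176) x3=(0.6158, -1.9020, -0.5588)
step 11: x0=(0.9237, -0.7439, 0.0549) x1=(1.2892, 0.6174, 0.2950) x2=(-0.1700, -1.0460, -0.0115) x3=(0.6166, -1.9094, -0.5723)
step 12: x0=(0.9141, -0.7388, 0.1270) x1=(1.3216, 0.6042, 0.2682) x2=(-0.2062, -1.0639, -0.0399) x3=(0.6186, -1.9169, -0.5859)
step 13: x0=(0.9015, -0.7344, 0.1978) x1=(1.3540, 0.5905, 0.2414) x2=(-0.2419, -1.0807, -0.0674) x3=(0.6216, -1.9246, -0.5996)
step 14: x0=(0.8864, -0.7304, 0.2667) x1=(1.3863, 0.5761, 0.2147) x2=(-0.2773, -1.0964, -0.0941) x3=(0.6257, -1.9326, -0.6134)
step 15: x0=(0.8692, -0.7266, 0.3336) x1=(1.4187, 0.5611, 0.1883) x2=(-0.3125, -1.1111, -0.1197) x3=(0.6309, -1.9408, -0.6271)
step 16: x0=(0.8503, -0.7228, 0.3983) x1=(1.4509, 0.5454, 0.1622) x2=(-0.3477, -1.1247, -0.1444) x3=(0.6371, -1.9495, -0.6409)
step 17: x0=(0.8300, -0.7191, 0.4605) x1=(1.4829, 0.5291, 0.1364) x2=(-0.3830, -1.1374, -0.1681) x3=(0.6442, -1.9585, -0.6546)
step 18: x0=(0.8086, -0.7154, 0.5201) x1=(1.5148, 0.5124, 0.1112) x2=(-0.4185, -1.1492, -0.1908) x3=(0.6523, -1.9679, -0.6682)
step 19: x0=(0.7864, -0.7116, 0.5772) x1=(1.5466, 0.4951, 0.0864) x2=(-0.4542, -1.1601, -0.2125) x3=(0.6613, -1.9777, -0.6818)
step 20: x0=(0.7635, -0.7078, 0.6316) x1=(1.5781, 0.4775, 0.0623) x2=(-0.4903, -1.1703, -0.2333) x3=(0.6711, -1.9879, -0.6953)
step 21: x0=(0.7402, -0.7040, 0.6833) x1=(1.6095, 0.4596, 0.0386) x2=(-0.5268, -1.1798, -0.2533) x3=(0.6818, -1.9985, -0.7087)
step 22: x0=(0.7165, -0.7002, 0.7324) x1=(1.6406, 0.4414, 0.0156) x2=(-0.5637, -1.1887, -0.2724) x3=(0.6932, -2.0096, -0.7220)
step 23: x0=(0.6925, -0.6965, 0.7790) x1=(1.6716, 0.4230, -0.0068) x2=(-0.6011, -1.1969, -0.2907) x3=(0.7053, -2.0210, -0.7353)
step 24: x0=(0.6684, -0.6928, 0.8230) x1=(1.7025, 0.4046, -0.0286) x2=(-0.6389, -1.2045, -0.3082) x3=(0.7180, -2.0328, -0.7484)
step 25: x0=(0.6443, -0.6893, 0.8646) x1=(1.7332, 0.3860, -0.0498) x2=(-0.6772, -1.2116, -0.3250) x3=(0.7314, -2.0450, -0.7614)
step 26: x0=(0.6201, -0.6859, 0.9039) x1=(1.7638, 0.3675, -0.0705) x2=(-0.7159, -1.2182, -0.3410) x3=(0.7454, -2.0576, -0.7742)
step 27: x0=(0.5959, -0.6828, 0.9408) x1=(1.7943, 0.3490, -0.0906) x2=(-0.7552, -1.2244, -0.3565) x3=(0.7599, -2.0706, -0.7870)
step 28: x0=(0.5717, -0.6798, 0.9755) x1=(1.8247, 0.3305, -0.1101) x2=(-0.7949, -1.2301, -0.3713) x3=(0.7749, -2.0839, -0.7996)
step 29: x0=(0.5477, -0.6771, 1.0081) x1=(1.8550, 0.3122, -0.1291) x2=(-0.8350, -1.2354, -0.3855) x3=(0.7904, -2.0975, -0.8122)
step 30: x0=(0.5237, -0.6746, 1.0386) x1=(1.8852, 0.2940, -0.1475) x2=(-0.8756, -1.2404, -0.3991) x3=(0.8063, -2.1115, -0.8246)
step 31: x0=(0.4999, -0.6724, 1.0672) x1=(1.9154, 0.2759, -0.1655) x2=(-0.9166, -1.2450, -0.4122) x3=(0.8226, -2.1258, -0.8368)
step 32: x0=(0.4761, -0.6704, 1.0938) x1=(1.9456, 0.2580, -0.1830) x2=(-0.9580, -1.2493, -0.4247) x3=(0.8393, -2.1405, -0.8490)
step 33: x0=(0.4525, -0.6688, 1.1185) x1=(1.9757, 0.2403, -0.2000) x2=(-0.9999, -1.2532, -0.4367) x3=(0.8562, -2.1554, -0.8610)
step 34: x0=(0.4291, -0.6674, 1.1415) x1=(2.0059, 0.2228, -0.2165) x2=(-1.0420, -1.2569, -0.4483) x3=(0.8735, -2.1707, -0.8729)
step 35: x0=(0.4058, -0.6664, 1.1627) x1=(2.0360, 0.2056, -0.2327) x2=(-1.0846, -1.2603, -0.4594) x3=(0.8911, -2.1862, -0.8847)
step 36: x0=(0.3827, -0.6656, 1.1822) x1=(2.0661, 0.1885, -0.2484) x2=(-1.1275, -1.2634, -0.4701) x3=(0.9088, -2.2021, -0.8964)
step 0 velocities: v0=(0.7200, 0.6900, 0.9500) v1=(0.5900, -0.2800, -0.5100) v2=(-0.9400, -0.5600, -0.4800) v3=(-0.2100, -0.2800, -0.1200)
step 0: KE=2.3285, PE=-1.2121, E=1.1165
step 36 velocities: v0=(-0.4707, 0.0123, 0.3826) v1=(0.6147, -0.3452, -0.3164) v2=(-0.8786, -0.0616, -0.2131) v3=(0.3651, -0.3261, -0.2372)
step 36: KE=1.3395, PE=-0.2225, E=1.1170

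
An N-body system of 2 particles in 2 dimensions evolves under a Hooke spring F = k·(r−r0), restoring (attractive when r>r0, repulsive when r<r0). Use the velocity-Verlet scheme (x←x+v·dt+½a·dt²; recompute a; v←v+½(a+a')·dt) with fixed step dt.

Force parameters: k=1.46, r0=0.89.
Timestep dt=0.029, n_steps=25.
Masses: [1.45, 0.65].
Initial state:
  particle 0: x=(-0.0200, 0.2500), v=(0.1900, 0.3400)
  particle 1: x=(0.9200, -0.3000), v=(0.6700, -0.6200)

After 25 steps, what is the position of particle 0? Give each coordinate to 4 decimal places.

step 0: x0=(-0.0200, 0.2500) x1=(0.9200, -0.3000)
step 1: x0=(-0.0144, 0.2598) x1=(0.9393, -0.3179)
step 2: x0=(-0.0087, 0.2695) x1=(0.9582, -0.3355)
step 3: x0=(-0.0027, 0.2791) x1=(0.9767, -0.3530)
step 4: x0=(0.0034, 0.2886) x1=(0.9947, -0.3701)
step 5: x0=(0.0097, 0.2980) x1=(1.0123, -0.3869)
step 6: x0=(0.0163, 0.3071) x1=(1.0294, -0.4034)
step 7: x0=(0.0231, 0.3162) x1=(1.0460, -0.4195)
step 8: x0=(0.0301, 0.3250) x1=(1.0620, -0.4352)
step 9: x0=(0.0374, 0.3336) x1=(1.0773, -0.4504)
step 10: x0=(0.0450, 0.3421) x1=(1.0921, -0.4652)
step 11: x0=(0.0529, 0.3503) x1=(1.1062, -0.4795)
step 12: x0=(0.0611, 0.3582) x1=(1.1197, -0.4932)
step 13: x0=(0.0696, 0.3659) x1=(1.1324, -0.5064)
step 14: x0=(0.0784, 0.3734) x1=(1.1445, -0.5190)
step 15: x0=(0.0876, 0.3806) x1=(1.1558, -0.5311)
step 16: x0=(0.0971, 0.3875) x1=(1.1664, -0.5424)
step 17: x0=(0.1069, 0.3941) x1=(1.1762, -0.5532)
step 18: x0=(0.1170, 0.4004) x1=(1.1853, -0.5632)
step 19: x0=(0.1275, 0.4064) x1=(1.1936, -0.5726)
step 20: x0=(0.1384, 0.4121) x1=(1.2011, -0.5812)
step 21: x0=(0.1496, 0.4174) x1=(1.2079, -0.5891)
step 22: x0=(0.1611, 0.4224) x1=(1.2139, -0.5963)
step 23: x0=(0.1730, 0.4271) x1=(1.2191, -0.6027)
step 24: x0=(0.1852, 0.4314) x1=(1.2235, -0.6084)
step 25: x0=(0.1978, 0.4354) x1=(1.2271, -0.6133)

(0.1978, 0.4354)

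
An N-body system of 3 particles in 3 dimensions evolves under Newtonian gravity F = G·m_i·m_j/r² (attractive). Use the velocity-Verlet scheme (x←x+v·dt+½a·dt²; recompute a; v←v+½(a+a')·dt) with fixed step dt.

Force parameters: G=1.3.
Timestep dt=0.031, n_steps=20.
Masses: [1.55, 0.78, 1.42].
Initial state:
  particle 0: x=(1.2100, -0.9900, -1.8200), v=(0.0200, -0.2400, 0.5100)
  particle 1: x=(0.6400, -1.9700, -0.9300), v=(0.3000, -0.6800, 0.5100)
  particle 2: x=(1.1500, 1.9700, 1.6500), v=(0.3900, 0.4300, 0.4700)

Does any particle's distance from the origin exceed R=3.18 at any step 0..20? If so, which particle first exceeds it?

yes, particle 2

step 0: x0=(1.2100, -0.9900, -1.8200) x1=(0.6400, -1.9700, -0.9300) x2=(1.1500, 1.9700, 1.6500)
step 1: x0=(1.2105, -0.9976, -1.8040) x1=(0.6495, -1.9907, -0.9145) x2=(1.1621, 1.9833, 1.6645)
step 2: x0=(1.2109, -1.0054, -1.7877) x1=(0.6593, -2.0108, -0.8994) x2=(1.1742, 1.9965, 1.6790)
step 3: x0=(1.2110, -1.0135, -1.7710) x1=(0.6696, -2.0301, -0.8849) x2=(1.1863, 2.0096, 1.6933)
step 4: x0=(1.2110, -1.0219, -1.7540) x1=(0.6801, -2.0487, -0.8710) x2=(1.1983, 2.0226, 1.7075)
step 5: x0=(1.2109, -1.0305, -1.7366) x1=(0.6910, -2.0666, -0.8575) x2=(1.2104, 2.0355, 1.7217)
step 6: x0=(1.2105, -1.0394, -1.7189) x1=(0.7023, -2.0838, -0.8446) x2=(1.2225, 2.0483, 1.7358)
step 7: x0=(1.2100, -1.0486, -1.7008) x1=(0.7138, -2.1003, -0.8321) x2=(1.2345, 2.0610, 1.7497)
step 8: x0=(1.2094, -1.0581, -1.6824) x1=(0.7257, -2.1160, -0.8202) x2=(1.2466, 2.0736, 1.7636)
step 9: x0=(1.2086, -1.0678, -1.6637) x1=(0.7379, -2.1311, -0.8088) x2=(1.2586, 2.0861, 1.7774)
step 10: x0=(1.2076, -1.0779, -1.6446) x1=(0.7505, -2.1453, -0.7979) x2=(1.2707, 2.0985, 1.7911)
step 11: x0=(1.2065, -1.0882, -1.6252) x1=(0.7633, -2.1588, -0.7875) x2=(1.2827, 2.1109, 1.8048)
step 12: x0=(1.2052, -1.0989, -1.6055) x1=(0.7764, -2.1716, -0.7776) x2=(1.2948, 2.1231, 1.8183)
step 13: x0=(1.2038, -1.1098, -1.5854) x1=(0.7898, -2.1835, -0.7683) x2=(1.3068, 2.1353, 1.8318)
step 14: x0=(1.2023, -1.1211, -1.5650) x1=(0.8035, -2.1947, -0.7595) x2=(1.3188, 2.1473, 1.8452)
step 15: x0=(1.2006, -1.1327, -1.5442) x1=(0.8175, -2.2050, -0.7512) x2=(1.3309, 2.1593, 1.8585)
step 16: x0=(1.1988, -1.1446, -1.5231) x1=(0.8318, -2.2146, -0.7435) x2=(1.3429, 2.1712, 1.8717)
step 17: x0=(1.1968, -1.1569, -1.5017) x1=(0.8464, -2.2232, -0.7363) x2=(1.3549, 2.1829, 1.8848)
step 18: x0=(1.1947, -1.1695, -1.4799) x1=(0.8612, -2.2310, -0.7296) x2=(1.3669, 2.1946, 1.8979)
step 19: x0=(1.1925, -1.1825, -1.4577) x1=(0.8764, -2.2378, -0.7236) x2=(1.3789, 2.2062, 1.9109)
step 20: x0=(1.1902, -1.1959, -1.4352) x1=(0.8917, -2.2438, -0.7181) x2=(1.3909, 2.2177, 1.9238)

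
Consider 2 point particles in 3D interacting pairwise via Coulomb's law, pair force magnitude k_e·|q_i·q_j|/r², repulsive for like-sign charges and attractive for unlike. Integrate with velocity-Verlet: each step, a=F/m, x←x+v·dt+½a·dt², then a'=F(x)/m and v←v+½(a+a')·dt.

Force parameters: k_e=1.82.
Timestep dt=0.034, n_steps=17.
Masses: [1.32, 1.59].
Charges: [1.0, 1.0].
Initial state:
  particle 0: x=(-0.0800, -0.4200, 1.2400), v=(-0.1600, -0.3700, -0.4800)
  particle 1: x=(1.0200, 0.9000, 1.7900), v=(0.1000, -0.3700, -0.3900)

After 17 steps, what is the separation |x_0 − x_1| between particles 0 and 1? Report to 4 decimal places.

2.0370

step 0: x0=(-0.0800, -0.4200, 1.2400) x1=(1.0200, 0.9000, 1.7900)
step 1: x0=(-0.0856, -0.4328, 1.2236) x1=(1.0235, 0.8876, 1.7768)
step 2: x0=(-0.0915, -0.4459, 1.2071) x1=(1.0273, 0.8754, 1.7637)
step 3: x0=(-0.0977, -0.4593, 1.1904) x1=(1.0313, 0.8636, 1.7508)
step 4: x0=(-0.1041, -0.4731, 1.1735) x1=(1.0356, 0.8520, 1.7379)
step 5: x0=(-0.1109, -0.4873, 1.1566) x1=(1.0401, 0.8407, 1.7252)
step 6: x0=(-0.1180, -0.5018, 1.1394) x1=(1.0448, 0.8298, 1.7126)
step 7: x0=(-0.1253, -0.5166, 1.1222) x1=(1.0498, 0.8190, 1.7002)
step 8: x0=(-0.1330, -0.5317, 1.1047) x1=(1.0550, 0.8086, 1.6878)
step 9: x0=(-0.1409, -0.5472, 1.0872) x1=(1.0605, 0.7984, 1.6756)
step 10: x0=(-0.1491, -0.5630, 1.0695) x1=(1.0662, 0.7885, 1.6634)
step 11: x0=(-0.1576, -0.5791, 1.0517) x1=(1.0721, 0.7788, 1.6514)
step 12: x0=(-0.1663, -0.5954, 1.0337) x1=(1.0783, 0.7694, 1.6395)
step 13: x0=(-0.1753, -0.6121, 1.0157) x1=(1.0846, 0.7602, 1.6277)
step 14: x0=(-0.1846, -0.6291, 0.9974) x1=(1.0912, 0.7513, 1.6161)
step 15: x0=(-0.1942, -0.6464, 0.9791) x1=(1.0980, 0.7426, 1.6045)
step 16: x0=(-0.2040, -0.6639, 0.9606) x1=(1.1051, 0.7341, 1.5930)
step 17: x0=(-0.2140, -0.6817, 0.9420) x1=(1.1123, 0.7259, 1.5816)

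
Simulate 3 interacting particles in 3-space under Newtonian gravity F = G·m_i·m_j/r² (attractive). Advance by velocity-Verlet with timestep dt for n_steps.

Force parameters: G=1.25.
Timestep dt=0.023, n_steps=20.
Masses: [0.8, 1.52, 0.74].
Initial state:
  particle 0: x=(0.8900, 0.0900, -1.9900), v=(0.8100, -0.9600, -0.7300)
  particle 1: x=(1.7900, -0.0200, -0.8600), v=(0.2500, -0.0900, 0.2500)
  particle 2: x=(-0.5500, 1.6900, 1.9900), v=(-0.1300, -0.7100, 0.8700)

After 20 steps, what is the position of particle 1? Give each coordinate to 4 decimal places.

(1.8764, -0.0597, -0.7803)

step 0: x0=(0.8900, 0.0900, -1.9900) x1=(1.7900, -0.0200, -0.8600) x2=(-0.5500, 1.6900, 1.9900)
step 1: x0=(0.9088, 0.0679, -2.0066) x1=(1.7957, -0.0221, -0.8543) x2=(-0.5530, 1.6737, 2.0100)
step 2: x0=(0.9278, 0.0458, -2.0228) x1=(1.8012, -0.0241, -0.8489) x2=(-0.5559, 1.6573, 2.0299)
step 3: x0=(0.9472, 0.0237, -2.0386) x1=(1.8065, -0.0261, -0.8435) x2=(-0.5588, 1.6409, 2.0497)
step 4: x0=(0.9667, 0.0015, -2.0540) x1=(1.8117, -0.0281, -0.8384) x2=(-0.5616, 1.6244, 2.0695)
step 5: x0=(0.9866, -0.0206, -2.0690) x1=(1.8167, -0.0300, -0.8335) x2=(-0.5644, 1.6079, 2.0892)
step 6: x0=(1.0067, -0.0427, -2.0836) x1=(1.8215, -0.0320, -0.8287) x2=(-0.5672, 1.5914, 2.1089)
step 7: x0=(1.0270, -0.0649, -2.0978) x1=(1.8263, -0.0339, -0.8241) x2=(-0.5699, 1.5749, 2.1285)
step 8: x0=(1.0476, -0.0870, -2.1117) x1=(1.8308, -0.0359, -0.8197) x2=(-0.5726, 1.5583, 2.1480)
step 9: x0=(1.0683, -0.1091, -2.1251) x1=(1.8353, -0.0378, -0.8154) x2=(-0.5752, 1.5417, 2.1675)
step 10: x0=(1.0893, -0.1311, -2.1381) x1=(1.8396, -0.0397, -0.8113) x2=(-0.5778, 1.5251, 2.1869)
step 11: x0=(1.1105, -0.1531, -2.1508) x1=(1.8438, -0.0417, -0.8075) x2=(-0.5803, 1.5084, 2.2063)
step 12: x0=(1.1319, -0.1751, -2.1630) x1=(1.8478, -0.0436, -0.8037) x2=(-0.5828, 1.4917, 2.2255)
step 13: x0=(1.1535, -0.1971, -2.1749) x1=(1.8518, -0.0456, -0.8002) x2=(-0.5853, 1.4750, 2.2448)
step 14: x0=(1.1753, -0.2190, -2.1864) x1=(1.8556, -0.0475, -0.7968) x2=(-0.5877, 1.4582, 2.2639)
step 15: x0=(1.1972, -0.2408, -2.1975) x1=(1.8593, -0.0495, -0.7937) x2=(-0.5901, 1.4415, 2.2830)
step 16: x0=(1.2193, -0.2626, -2.2082) x1=(1.8629, -0.0515, -0.7906) x2=(-0.5924, 1.4247, 2.3021)
step 17: x0=(1.2416, -0.2843, -2.2185) x1=(1.8664, -0.0535, -0.7878) x2=(-0.5947, 1.4078, 2.3211)
step 18: x0=(1.2640, -0.3060, -2.2284) x1=(1.8698, -0.0555, -0.7851) x2=(-0.5970, 1.3910, 2.3400)
step 19: x0=(1.2866, -0.3276, -2.2380) x1=(1.8731, -0.0576, -0.7826) x2=(-0.5992, 1.3741, 2.3589)
step 20: x0=(1.3093, -0.3491, -2.2471) x1=(1.8764, -0.0597, -0.7803) x2=(-0.6014, 1.3572, 2.3777)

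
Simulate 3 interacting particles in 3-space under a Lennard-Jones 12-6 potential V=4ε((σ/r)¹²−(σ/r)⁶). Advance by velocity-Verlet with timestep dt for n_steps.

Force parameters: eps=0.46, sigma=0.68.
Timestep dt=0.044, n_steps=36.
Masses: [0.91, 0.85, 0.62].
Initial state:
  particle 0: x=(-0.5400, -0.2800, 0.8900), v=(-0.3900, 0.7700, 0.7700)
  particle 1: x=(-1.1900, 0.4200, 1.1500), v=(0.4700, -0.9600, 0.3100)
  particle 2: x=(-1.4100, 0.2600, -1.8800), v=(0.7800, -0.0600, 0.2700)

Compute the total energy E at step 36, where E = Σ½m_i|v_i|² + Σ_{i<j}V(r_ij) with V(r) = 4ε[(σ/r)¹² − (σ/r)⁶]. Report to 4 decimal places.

step 0: x0=(-0.5400, -0.2800, 0.8900) x1=(-1.1900, 0.4200, 1.1500) x2=(-1.4100, 0.2600, -1.8800)
step 1: x0=(-0.5578, -0.2454, 0.9241) x1=(-1.1686, 0.3770, 1.1634) x2=(-1.3757, 0.2574, -1.8681)
step 2: x0=(-0.5776, -0.2088, 0.9591) x1=(-1.1451, 0.3318, 1.1759) x2=(-1.3414, 0.2547, -1.8562)
step 3: x0=(-0.5996, -0.1701, 0.9948) x1=(-1.1192, 0.2844, 1.1875) x2=(-1.3070, 0.2521, -1.8443)
step 4: x0=(-0.6137, -0.1383, 1.0276) x1=(-1.1019, 0.2444, 1.2023) x2=(-1.2727, 0.2494, -1.8325)
step 5: x0=(-0.5607, -0.1591, 1.0365) x1=(-1.1563, 0.2608, 1.2427) x2=(-1.2384, 0.2468, -1.8206)
step 6: x0=(-0.5071, -0.1804, 1.0451) x1=(-1.2114, 0.2776, 1.2834) x2=(-1.2041, 0.2442, -1.8087)
step 7: x0=(-0.4561, -0.1999, 1.0546) x1=(-1.2636, 0.2925, 1.3231) x2=(-1.1697, 0.2415, -1.7968)
step 8: x0=(-0.4069, -0.2184, 1.0646) x1=(-1.3141, 0.3063, 1.3623) x2=(-1.1354, 0.2389, -1.7849)
step 9: x0=(-0.3586, -0.2363, 1.0750) x1=(-1.3635, 0.3196, 1.4010) x2=(-1.1011, 0.2362, -1.7730)
step 10: x0=(-0.3108, -0.2540, 1.0856) x1=(-1.4123, 0.3325, 1.4396) x2=(-1.0668, 0.2336, -1.7611)
step 11: x0=(-0.2633, -0.2715, 1.0962) x1=(-1.4609, 0.3453, 1.4781) x2=(-1.0325, 0.2309, -1.7491)
step 12: x0=(-0.2160, -0.2889, 1.1069) x1=(-1.5092, 0.3579, 1.5166) x2=(-0.9981, 0.2283, -1.7372)
step 13: x0=(-0.1688, -0.3062, 1.1176) x1=(-1.5574, 0.3705, 1.5550) x2=(-0.9638, 0.2257, -1.7253)
step 14: x0=(-0.1217, -0.3235, 1.1284) x1=(-1.6056, 0.3831, 1.5933) x2=(-0.9295, 0.2230, -1.7134)
step 15: x0=(-0.0746, -0.3408, 1.1392) x1=(-1.6537, 0.3956, 1.6317) x2=(-0.8951, 0.2204, -1.7015)
step 16: x0=(-0.0276, -0.3581, 1.1499) x1=(-1.7017, 0.4081, 1.6700) x2=(-0.8608, 0.2177, -1.6896)
step 17: x0=(0.0195, -0.3754, 1.1607) x1=(-1.7497, 0.4206, 1.7084) x2=(-0.8265, 0.2151, -1.6776)
step 18: x0=(0.0665, -0.3926, 1.1715) x1=(-1.7978, 0.4331, 1.7467) x2=(-0.7922, 0.2124, -1.6657)
step 19: x0=(0.1134, -0.4098, 1.1823) x1=(-1.8458, 0.4456, 1.7850) x2=(-0.7578, 0.2098, -1.6538)
step 20: x0=(0.1604, -0.4271, 1.1931) x1=(-1.8938, 0.4581, 1.8233) x2=(-0.7235, 0.2072, -1.6419)
step 21: x0=(0.2074, -0.4443, 1.2039) x1=(-1.9417, 0.4706, 1.8617) x2=(-0.6892, 0.2045, -1.6299)
step 22: x0=(0.2544, -0.4616, 1.2147) x1=(-1.9897, 0.4831, 1.9000) x2=(-0.6549, 0.2019, -1.6180)
step 23: x0=(0.3013, -0.4788, 1.2255) x1=(-2.0377, 0.4956, 1.9383) x2=(-0.6205, 0.1992, -1.6061)
step 24: x0=(0.3483, -0.4960, 1.2363) x1=(-2.0857, 0.5081, 1.9766) x2=(-0.5862, 0.1966, -1.5941)
step 25: x0=(0.3953, -0.5133, 1.2471) x1=(-2.1337, 0.5206, 2.0149) x2=(-0.5519, 0.1939, -1.5822)
step 26: x0=(0.4422, -0.5305, 1.2578) x1=(-2.1816, 0.5331, 2.0533) x2=(-0.5175, 0.1913, -1.5702)
step 27: x0=(0.4892, -0.5477, 1.2686) x1=(-2.2296, 0.5456, 2.0916) x2=(-0.4832, 0.1886, -1.5583)
step 28: x0=(0.5362, -0.5650, 1.2794) x1=(-2.2776, 0.5580, 2.1299) x2=(-0.4489, 0.1860, -1.5464)
step 29: x0=(0.5831, -0.5822, 1.2902) x1=(-2.3256, 0.5705, 2.1682) x2=(-0.4146, 0.1833, -1.5344)
step 30: x0=(0.6301, -0.5994, 1.3010) x1=(-2.3735, 0.5830, 2.2065) x2=(-0.3802, 0.1807, -1.5225)
step 31: x0=(0.6770, -0.6167, 1.3118) x1=(-2.4215, 0.5955, 2.2448) x2=(-0.3459, 0.1780, -1.5105)
step 32: x0=(0.7240, -0.6339, 1.3226) x1=(-2.4695, 0.6080, 2.2831) x2=(-0.3116, 0.1754, -1.4986)
step 33: x0=(0.7709, -0.6511, 1.3334) x1=(-2.5174, 0.6205, 2.3215) x2=(-0.2772, 0.1727, -1.4866)
step 34: x0=(0.8179, -0.6684, 1.3442) x1=(-2.5654, 0.6329, 2.3598) x2=(-0.2429, 0.1701, -1.4747)
step 35: x0=(0.8649, -0.6856, 1.3549) x1=(-2.6134, 0.6454, 2.3981) x2=(-0.2086, 0.1674, -1.4627)
step 36: x0=(0.9118, -0.7028, 1.3657) x1=(-2.6613, 0.6579, 2.4364) x2=(-0.1742, 0.1648, -1.4508)
step 0 velocities: v0=(-0.3900, 0.7700, 0.7700) v1=(0.4700, -0.9600, 0.3100) v2=(0.7800, -0.0600, 0.2700)
step 0: KE=1.3475, PE=-0.1734, E=1.1740
step 36 velocities: v0=(1.0671, -0.3916, 0.2451) v1=(-1.0902, 0.2837, 0.8707) v2=(0.7803, -0.0602, 0.2716)
step 36: KE=1.6896, PE=-0.0003, E=1.6893

1.6893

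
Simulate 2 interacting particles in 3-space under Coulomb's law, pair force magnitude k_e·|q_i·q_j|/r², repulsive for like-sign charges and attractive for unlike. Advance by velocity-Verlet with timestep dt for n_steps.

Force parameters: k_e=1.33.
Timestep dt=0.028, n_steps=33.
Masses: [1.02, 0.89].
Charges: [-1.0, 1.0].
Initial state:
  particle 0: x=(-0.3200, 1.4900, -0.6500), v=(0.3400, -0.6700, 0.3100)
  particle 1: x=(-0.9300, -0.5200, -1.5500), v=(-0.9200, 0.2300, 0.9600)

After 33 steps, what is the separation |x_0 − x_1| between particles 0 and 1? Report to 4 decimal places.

step 0: x0=(-0.3200, 1.4900, -0.6500) x1=(-0.9300, -0.5200, -1.5500)
step 1: x0=(-0.3105, 1.4712, -0.6414) x1=(-0.9557, -0.5135, -1.5231)
step 2: x0=(-0.3011, 1.4521, -0.6328) x1=(-0.9814, -0.5067, -1.4961)
step 3: x0=(-0.2917, 1.4329, -0.6243) x1=(-1.0070, -0.4998, -1.4690)
step 4: x0=(-0.2824, 1.4136, -0.6159) x1=(-1.0325, -0.4926, -1.4418)
step 5: x0=(-0.2731, 1.3940, -0.6076) x1=(-1.0579, -0.4853, -1.4145)
step 6: x0=(-0.2640, 1.3743, -0.5993) x1=(-1.0833, -0.4777, -1.3871)
step 7: x0=(-0.2549, 1.3543, -0.5911) x1=(-1.1086, -0.4699, -1.3597)
step 8: x0=(-0.2459, 1.3342, -0.5831) x1=(-1.1337, -0.4620, -1.3321)
step 9: x0=(-0.2370, 1.3139, -0.5750) x1=(-1.1588, -0.4538, -1.3045)
step 10: x0=(-0.2282, 1.2934, -0.5671) x1=(-1.1837, -0.4453, -1.2767)
step 11: x0=(-0.2195, 1.2728, -0.5592) x1=(-1.2085, -0.4367, -1.2489)
step 12: x0=(-0.2109, 1.2519, -0.5515) x1=(-1.2332, -0.4278, -1.2210)
step 13: x0=(-0.2025, 1.2308, -0.5437) x1=(-1.2578, -0.4188, -1.1930)
step 14: x0=(-0.1941, 1.2096, -0.5361) x1=(-1.2822, -0.4095, -1.1649)
step 15: x0=(-0.1859, 1.1881, -0.5286) x1=(-1.3064, -0.4000, -1.1368)
step 16: x0=(-0.1778, 1.1665, -0.5211) x1=(-1.3306, -0.3902, -1.1085)
step 17: x0=(-0.1699, 1.1447, -0.5137) x1=(-1.3545, -0.3803, -1.0802)
step 18: x0=(-0.1621, 1.1227, -0.5063) x1=(-1.3783, -0.3701, -1.0518)
step 19: x0=(-0.1544, 1.1005, -0.4991) x1=(-1.4019, -0.3597, -1.0233)
step 20: x0=(-0.1470, 1.0781, -0.4919) x1=(-1.4253, -0.3491, -0.9947)
step 21: x0=(-0.1396, 1.0555, -0.4847) x1=(-1.4485, -0.3383, -0.9660)
step 22: x0=(-0.1325, 1.0327, -0.4776) x1=(-1.4716, -0.3272, -0.9373)
step 23: x0=(-0.1256, 1.0097, -0.4706) x1=(-1.4944, -0.3160, -0.9085)
step 24: x0=(-0.1188, 0.9866, -0.4637) x1=(-1.5170, -0.3045, -0.8797)
step 25: x0=(-0.1122, 0.9633, -0.4568) x1=(-1.5394, -0.2929, -0.8507)
step 26: x0=(-0.1059, 0.9398, -0.4500) x1=(-1.5615, -0.2810, -0.8217)
step 27: x0=(-0.0997, 0.9161, -0.4432) x1=(-1.5834, -0.2689, -0.7927)
step 28: x0=(-0.0937, 0.8923, -0.4364) x1=(-1.6051, -0.2567, -0.7636)
step 29: x0=(-0.0880, 0.8683, -0.4297) x1=(-1.6265, -0.2442, -0.7344)
step 30: x0=(-0.0825, 0.8441, -0.4231) x1=(-1.6477, -0.2316, -0.7052)
step 31: x0=(-0.0772, 0.8198, -0.4165) x1=(-1.6686, -0.2188, -0.6759)
step 32: x0=(-0.0721, 0.7954, -0.4099) x1=(-1.6893, -0.2058, -0.6466)
step 33: x0=(-0.0673, 0.7708, -0.4034) x1=(-1.7097, -0.1927, -0.6173)

1.9161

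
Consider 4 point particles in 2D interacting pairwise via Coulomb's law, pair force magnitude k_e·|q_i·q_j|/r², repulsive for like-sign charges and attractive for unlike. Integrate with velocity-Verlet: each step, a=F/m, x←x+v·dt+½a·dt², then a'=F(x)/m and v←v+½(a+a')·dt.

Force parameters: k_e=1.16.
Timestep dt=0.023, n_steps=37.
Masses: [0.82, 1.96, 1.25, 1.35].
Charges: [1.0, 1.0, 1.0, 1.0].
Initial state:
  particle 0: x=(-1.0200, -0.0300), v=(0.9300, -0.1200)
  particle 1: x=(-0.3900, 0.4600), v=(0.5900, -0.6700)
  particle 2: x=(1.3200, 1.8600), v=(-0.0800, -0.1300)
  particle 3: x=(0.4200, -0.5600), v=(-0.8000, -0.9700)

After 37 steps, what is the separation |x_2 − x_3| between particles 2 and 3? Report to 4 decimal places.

3.8161

step 0: x0=(-1.0200, -0.0300) x1=(-0.3900, 0.4600) x2=(1.3200, 1.8600) x3=(0.4200, -0.5600)
step 1: x0=(-0.9993, -0.0331) x1=(-0.3763, 0.4448) x2=(1.3182, 1.8571) x3=(0.4018, -0.5825)
step 2: x0=(-0.9798, -0.0369) x1=(-0.3624, 0.4300) x2=(1.3166, 1.8544) x3=(0.3839, -0.6053)
step 3: x0=(-0.9618, -0.0413) x1=(-0.3482, 0.4156) x2=(1.3151, 1.8518) x3=(0.3663, -0.6285)
step 4: x0=(-0.9452, -0.0464) x1=(-0.3338, 0.4017) x2=(1.3138, 1.8494) x3=(0.3490, -0.6521)
step 5: x0=(-0.9300, -0.0522) x1=(-0.3190, 0.3882) x2=(1.3126, 1.8471) x3=(0.3321, -0.6761)
step 6: x0=(-0.9163, -0.0586) x1=(-0.3040, 0.3752) x2=(1.3116, 1.8451) x3=(0.3156, -0.7005)
step 7: x0=(-0.9041, -0.0657) x1=(-0.2887, 0.3627) x2=(1.3107, 1.8432) x3=(0.2993, -0.7253)
step 8: x0=(-0.8934, -0.0734) x1=(-0.2731, 0.3505) x2=(1.3099, 1.8414) x3=(0.2834, -0.7505)
step 9: x0=(-0.8843, -0.0818) x1=(-0.2571, 0.3389) x2=(1.3093, 1.8399) x3=(0.2678, -0.7762)
step 10: x0=(-0.8766, -0.0906) x1=(-0.2408, 0.3276) x2=(1.3088, 1.8385) x3=(0.2526, -0.8023)
step 11: x0=(-0.8704, -0.1001) x1=(-0.2242, 0.3169) x2=(1.3085, 1.8372) x3=(0.2376, -0.8289)
step 12: x0=(-0.8657, -0.1100) x1=(-0.2073, 0.3065) x2=(1.3083, 1.8362) x3=(0.2230, -0.8560)
step 13: x0=(-0.8625, -0.1205) x1=(-0.1901, 0.2966) x2=(1.3083, 1.8353) x3=(0.2087, -0.8836)
step 14: x0=(-0.8607, -0.1313) x1=(-0.1725, 0.2871) x2=(1.3083, 1.8345) x3=(0.1946, -0.9116)
step 15: x0=(-0.8604, -0.1426) x1=(-0.1547, 0.2779) x2=(1.3086, 1.8340) x3=(0.1808, -0.9401)
step 16: x0=(-0.8613, -0.1542) x1=(-0.1365, 0.2692) x2=(1.3089, 1.8336) x3=(0.1673, -0.9691)
step 17: x0=(-0.8636, -0.1661) x1=(-0.1181, 0.2608) x2=(1.3094, 1.8334) x3=(0.1541, -0.9986)
step 18: x0=(-0.8672, -0.1784) x1=(-0.0994, 0.2527) x2=(1.3100, 1.8333) x3=(0.1411, -1.0285)
step 19: x0=(-0.8720, -0.1909) x1=(-0.0804, 0.2450) x2=(1.3108, 1.8334) x3=(0.1283, -1.0589)
step 20: x0=(-0.8780, -0.2036) x1=(-0.0611, 0.2376) x2=(1.3117, 1.8337) x3=(0.1157, -1.0898)
step 21: x0=(-0.8851, -0.2165) x1=(-0.0416, 0.2304) x2=(1.3127, 1.8341) x3=(0.1034, -1.1212)
step 22: x0=(-0.8934, -0.2295) x1=(-0.0218, 0.2236) x2=(1.3139, 1.8347) x3=(0.0912, -1.1530)
step 23: x0=(-0.9026, -0.2427) x1=(-0.0019, 0.2170) x2=(1.3152, 1.8355) x3=(0.0792, -1.1853)
step 24: x0=(-0.9129, -0.2560) x1=(0.0183, 0.2106) x2=(1.3166, 1.8364) x3=(0.0674, -1.2180)
step 25: x0=(-0.9241, -0.2694) x1=(0.0387, 0.2045) x2=(1.3181, 1.8376) x3=(0.0558, -1.2511)
step 26: x0=(-0.9363, -0.2828) x1=(0.0593, 0.1986) x2=(1.3198, 1.8388) x3=(0.0443, -1.2846)
step 27: x0=(-0.9493, -0.2963) x1=(0.0801, 0.1929) x2=(1.3216, 1.8403) x3=(0.0330, -1.3186)
step 28: x0=(-0.9632, -0.3099) x1=(0.1011, 0.1874) x2=(1.3235, 1.8419) x3=(0.0218, -1.3530)
step 29: x0=(-0.9778, -0.3234) x1=(0.1222, 0.1820) x2=(1.3255, 1.8436) x3=(0.0107, -1.3877)
step 30: x0=(-0.9932, -0.3370) x1=(0.1435, 0.1768) x2=(1.3277, 1.8456) x3=(-0.0002, -1.4228)
step 31: x0=(-1.0094, -0.3505) x1=(0.1650, 0.1717) x2=(1.3299, 1.8477) x3=(-0.0111, -1.4583)
step 32: x0=(-1.0262, -0.3640) x1=(0.1866, 0.1668) x2=(1.3323, 1.8500) x3=(-0.0218, -1.4942)
step 33: x0=(-1.0437, -0.3775) x1=(0.2083, 0.1619) x2=(1.3348, 1.8524) x3=(-0.0324, -1.5303)
step 34: x0=(-1.0618, -0.3910) x1=(0.2301, 0.1572) x2=(1.3374, 1.8550) x3=(-0.0430, -1.5669)
step 35: x0=(-1.0806, -0.4044) x1=(0.2521, 0.1526) x2=(1.3401, 1.8577) x3=(-0.0534, -1.6037)
step 36: x0=(-1.0999, -0.4178) x1=(0.2742, 0.1481) x2=(1.3430, 1.8607) x3=(-0.0638, -1.6408)
step 37: x0=(-1.1197, -0.4312) x1=(0.2964, 0.1437) x2=(1.3459, 1.8638) x3=(-0.0741, -1.6783)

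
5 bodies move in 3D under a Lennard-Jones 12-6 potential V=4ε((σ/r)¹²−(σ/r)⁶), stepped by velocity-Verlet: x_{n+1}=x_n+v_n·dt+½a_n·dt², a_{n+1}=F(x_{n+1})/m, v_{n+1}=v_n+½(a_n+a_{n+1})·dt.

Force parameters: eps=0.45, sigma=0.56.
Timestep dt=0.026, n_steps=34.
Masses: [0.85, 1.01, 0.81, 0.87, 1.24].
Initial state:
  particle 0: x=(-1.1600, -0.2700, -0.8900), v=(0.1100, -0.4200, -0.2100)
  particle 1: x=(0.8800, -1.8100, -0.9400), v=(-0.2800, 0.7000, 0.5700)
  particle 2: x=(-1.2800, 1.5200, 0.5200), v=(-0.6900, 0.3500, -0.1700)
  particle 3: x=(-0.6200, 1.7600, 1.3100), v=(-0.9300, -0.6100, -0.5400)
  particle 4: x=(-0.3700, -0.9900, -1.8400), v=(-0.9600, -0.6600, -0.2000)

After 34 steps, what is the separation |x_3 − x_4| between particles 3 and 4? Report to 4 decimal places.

3.8703

step 0: x0=(-1.1600, -0.2700, -0.8900) x1=(0.8800, -1.8100, -0.9400) x2=(-1.2800, 1.5200, 0.5200) x3=(-0.6200, 1.7600, 1.3100) x4=(-0.3700, -0.9900, -1.8400)
step 1: x0=(-1.1571, -0.2809, -0.8955) x1=(0.8727, -1.7918, -0.9252) x2=(-1.2979, 1.5291, 0.5156) x3=(-0.6442, 1.7441, 1.2959) x4=(-0.3950, -1.0072, -1.8452)
step 2: x0=(-1.1543, -0.2919, -0.9009) x1=(0.8654, -1.7736, -0.9104) x2=(-1.3156, 1.5383, 0.5114) x3=(-0.6686, 1.7282, 1.2817) x4=(-0.4199, -1.0243, -1.8504)
step 3: x0=(-1.1514, -0.3028, -0.9064) x1=(0.8581, -1.7554, -0.8956) x2=(-1.3333, 1.5475, 0.5074) x3=(-0.6931, 1.7122, 1.2673) x4=(-0.4449, -1.0415, -1.8555)
step 4: x0=(-1.1485, -0.3138, -0.9120) x1=(0.8509, -1.7372, -0.8807) x2=(-1.3507, 1.5567, 0.5036) x3=(-0.7177, 1.6963, 1.2527) x4=(-0.4699, -1.0586, -1.8607)
step 5: x0=(-1.1455, -0.3247, -0.9175) x1=(0.8436, -1.7190, -0.8659) x2=(-1.3680, 1.5660, 0.4999) x3=(-0.7425, 1.6802, 1.2379) x4=(-0.4949, -1.0757, -1.8658)
step 6: x0=(-1.1426, -0.3357, -0.9230) x1=(0.8363, -1.7008, -0.8511) x2=(-1.3851, 1.5753, 0.4965) x3=(-0.7675, 1.6642, 1.2229) x4=(-0.5199, -1.0928, -1.8710)
step 7: x0=(-1.1397, -0.3467, -0.9286) x1=(0.8290, -1.6826, -0.8363) x2=(-1.4019, 1.5847, 0.4934) x3=(-0.7927, 1.6481, 1.2077) x4=(-0.5449, -1.1099, -1.8761)
step 8: x0=(-1.1367, -0.3578, -0.9342) x1=(0.8217, -1.6643, -0.8215) x2=(-1.4185, 1.5940, 0.4905) x3=(-0.8181, 1.6319, 1.1922) x4=(-0.5699, -1.1270, -1.8812)
step 9: x0=(-1.1337, -0.3688, -0.9398) x1=(0.8143, -1.6461, -0.8067) x2=(-1.4349, 1.6034, 0.4880) x3=(-0.8438, 1.6158, 1.1764) x4=(-0.5949, -1.1441, -1.8862)
step 10: x0=(-1.1307, -0.3799, -0.9455) x1=(0.8070, -1.6279, -0.7919) x2=(-1.4509, 1.6128, 0.4859) x3=(-0.8697, 1.5997, 1.1602) x4=(-0.6199, -1.1612, -1.8913)
step 11: x0=(-1.1277, -0.3910, -0.9511) x1=(0.7997, -1.6097, -0.7771) x2=(-1.4665, 1.6222, 0.4841) x3=(-0.8960, 1.5835, 1.1437) x4=(-0.6450, -1.1782, -1.8963)
step 12: x0=(-1.1247, -0.4021, -0.9568) x1=(0.7924, -1.5915, -0.7623) x2=(-1.4818, 1.6316, 0.4829) x3=(-0.9227, 1.5674, 1.1267) x4=(-0.6700, -1.1953, -1.9014)
step 13: x0=(-1.1217, -0.4132, -0.9625) x1=(0.7851, -1.5733, -0.7475) x2=(-1.4966, 1.6409, 0.4821) x3=(-0.9499, 1.5514, 1.1092) x4=(-0.6950, -1.2123, -1.9064)
step 14: x0=(-1.1186, -0.4244, -0.9683) x1=(0.7778, -1.5550, -0.7327) x2=(-1.5108, 1.6501, 0.4820) x3=(-0.9775, 1.5354, 1.0912) x4=(-0.7201, -1.2293, -1.9113)
step 15: x0=(-1.1156, -0.4355, -0.9741) x1=(0.7704, -1.5368, -0.7179) x2=(-1.5245, 1.6592, 0.4825) x3=(-1.0056, 1.5195, 1.0725) x4=(-0.7452, -1.2463, -1.9163)
step 16: x0=(-1.1125, -0.4467, -0.9799) x1=(0.7631, -1.5186, -0.7031) x2=(-1.5375, 1.6681, 0.4838) x3=(-1.0344, 1.5038, 1.0532) x4=(-0.7702, -1.2633, -1.9212)
step 17: x0=(-1.1094, -0.4580, -0.9857) x1=(0.7558, -1.5004, -0.6884) x2=(-1.5498, 1.6768, 0.4859) x3=(-1.0638, 1.4883, 1.0330) x4=(-0.7953, -1.2802, -1.9261)
step 18: x0=(-1.1063, -0.4692, -0.9916) x1=(0.7485, -1.4821, -0.6736) x2=(-1.5612, 1.6851, 0.4890) x3=(-1.0941, 1.4732, 1.0120) x4=(-0.8204, -1.2972, -1.9310)
step 19: x0=(-1.1032, -0.4805, -0.9975) x1=(0.7411, -1.4639, -0.6588) x2=(-1.5716, 1.6930, 0.4932) x3=(-1.1252, 1.4584, 0.9899) x4=(-0.8455, -1.3141, -1.9359)
step 20: x0=(-1.1001, -0.4919, -1.0034) x1=(0.7338, -1.4457, -0.6440) x2=(-1.5811, 1.7004, 0.4985) x3=(-1.1573, 1.4442, 0.9669) x4=(-0.8706, -1.3310, -1.9407)
step 21: x0=(-1.0970, -0.5032, -1.0094) x1=(0.7265, -1.4275, -0.6292) x2=(-1.5896, 1.7072, 0.5048) x3=(-1.1903, 1.4304, 0.9428) x4=(-0.8957, -1.3479, -1.9455)
step 22: x0=(-1.0938, -0.5146, -1.0154) x1=(0.7191, -1.4092, -0.6144) x2=(-1.5974, 1.7135, 0.5119) x3=(-1.2239, 1.4172, 0.9180) x4=(-0.9208, -1.3647, -1.9503)
step 23: x0=(-1.0907, -0.5260, -1.0214) x1=(0.7118, -1.3910, -0.5996) x2=(-1.6052, 1.7199, 0.5189) x3=(-1.2575, 1.4038, 0.8933) x4=(-0.9459, -1.3816, -1.9551)
step 24: x0=(-1.0875, -0.5375, -1.0275) x1=(0.7044, -1.3728, -0.5849) x2=(-1.6149, 1.7279, 0.5240) x3=(-1.2894, 1.3890, 0.8704) x4=(-0.9710, -1.3984, -1.9598)
step 25: x0=(-1.0844, -0.5489, -1.0336) x1=(0.6971, -1.3546, -0.5701) x2=(-1.6283, 1.7398, 0.5251) x3=(-1.3178, 1.3705, 0.8512) x4=(-0.9961, -1.4152, -1.9646)
step 26: x0=(-1.0812, -0.5605, -1.0397) x1=(0.6897, -1.3363, -0.5553) x2=(-1.6455, 1.7562, 0.5223) x3=(-1.3427, 1.3478, 0.8357) x4=(-1.0212, -1.4319, -1.9693)
step 27: x0=(-1.0781, -0.5720, -1.0459) x1=(0.6824, -1.3181, -0.5405) x2=(-1.6645, 1.7751, 0.5175) x3=(-1.3658, 1.3228, 0.8220) x4=(-1.0463, -1.4487, -1.9739)
step 28: x0=(-1.0749, -0.5836, -1.0521) x1=(0.6750, -1.2999, -0.5257) x2=(-1.6839, 1.7944, 0.5124) x3=(-1.3887, 1.2974, 0.8085) x4=(-1.0714, -1.4654, -1.9786)
step 29: x0=(-1.0717, -0.5952, -1.0584) x1=(0.6677, -1.2816, -0.5110) x2=(-1.7027, 1.8130, 0.5078) x3=(-1.4120, 1.2728, 0.7947) x4=(-1.0965, -1.4821, -1.9832)
step 30: x0=(-1.0685, -0.6068, -1.0646) x1=(0.6603, -1.2634, -0.4962) x2=(-1.7209, 1.8303, 0.5039) x3=(-1.4360, 1.2493, 0.7802) x4=(-1.1217, -1.4988, -1.9878)
step 31: x0=(-1.0654, -0.6185, -1.0709) x1=(0.6530, -1.2452, -0.4814) x2=(-1.7384, 1.8463, 0.5006) x3=(-1.4605, 1.2270, 0.7651) x4=(-1.1468, -1.5154, -1.9924)
step 32: x0=(-1.0622, -0.6302, -1.0773) x1=(0.6456, -1.2270, -0.4666) x2=(-1.7554, 1.8610, 0.4978) x3=(-1.4856, 1.2059, 0.7495) x4=(-1.1719, -1.5321, -1.9969)
step 33: x0=(-1.0590, -0.6420, -1.0836) x1=(0.6382, -1.2087, -0.4519) x2=(-1.7719, 1.8745, 0.4955) x3=(-1.5111, 1.1859, 0.7335) x4=(-1.1970, -1.5487, -2.0015)
step 34: x0=(-1.0559, -0.6537, -1.0900) x1=(0.6309, -1.1905, -0.4371) x2=(-1.7880, 1.8870, 0.4935) x3=(-1.5370, 1.1669, 0.7172) x4=(-1.2221, -1.5653, -2.0060)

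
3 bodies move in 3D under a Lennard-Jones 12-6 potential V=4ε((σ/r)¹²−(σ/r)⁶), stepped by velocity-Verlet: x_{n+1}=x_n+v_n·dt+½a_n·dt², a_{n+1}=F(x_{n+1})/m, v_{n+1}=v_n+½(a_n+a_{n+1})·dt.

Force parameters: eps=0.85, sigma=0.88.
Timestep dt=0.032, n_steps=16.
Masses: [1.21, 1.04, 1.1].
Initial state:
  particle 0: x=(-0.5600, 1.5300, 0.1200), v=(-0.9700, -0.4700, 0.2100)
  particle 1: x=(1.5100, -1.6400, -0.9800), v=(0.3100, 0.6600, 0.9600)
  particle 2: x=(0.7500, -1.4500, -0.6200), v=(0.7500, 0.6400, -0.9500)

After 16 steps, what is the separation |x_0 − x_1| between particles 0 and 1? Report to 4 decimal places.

step 0: x0=(-0.5600, 1.5300, 0.1200) x1=(1.5100, -1.6400, -0.9800) x2=(0.7500, -1.4500, -0.6200)
step 1: x0=(-0.5910, 1.5150, 0.1267) x1=(1.5346, -1.6225, -0.9562) x2=(0.7601, -1.4261, -0.6438)
step 2: x0=(-0.6221, 1.4999, 0.1334) x1=(1.5919, -1.6134, -0.9457) x2=(0.7393, -1.3943, -0.6552)
step 3: x0=(-0.6531, 1.4849, 0.1402) x1=(1.6560, -1.6060, -0.9374) x2=(0.7121, -1.3608, -0.6643)
step 4: x0=(-0.6842, 1.4698, 0.1469) x1=(1.7190, -1.5983, -0.9288) x2=(0.6859, -1.3276, -0.6738)
step 5: x0=(-0.7152, 1.4548, 0.1536) x1=(1.7799, -1.5900, -0.9197) x2=(0.6617, -1.2950, -0.6838)
step 6: x0=(-0.7462, 1.4397, 0.1603) x1=(1.8389, -1.5813, -0.9102) x2=(0.6393, -1.2628, -0.6941)
step 7: x0=(-0.7773, 1.4247, 0.1670) x1=(1.8966, -1.5722, -0.9005) x2=(0.6181, -1.2309, -0.7047)
step 8: x0=(-0.8083, 1.4096, 0.1737) x1=(1.9533, -1.5629, -0.8906) x2=(0.5979, -1.1993, -0.7154)
step 9: x0=(-0.8393, 1.3946, 0.1805) x1=(2.0093, -1.5533, -0.8806) x2=(0.5783, -1.1678, -0.7261)
step 10: x0=(-0.8703, 1.3795, 0.1872) x1=(2.0648, -1.5436, -0.8706) x2=(0.5592, -1.1365, -0.7370)
step 11: x0=(-0.9014, 1.3644, 0.1939) x1=(2.1199, -1.5338, -0.8605) x2=(0.5405, -1.1053, -0.7478)
step 12: x0=(-0.9324, 1.3494, 0.2006) x1=(2.1748, -1.5240, -0.8504) x2=(0.5219, -1.0741, -0.7587)
step 13: x0=(-0.9634, 1.3343, 0.2073) x1=(2.2294, -1.5141, -0.8403) x2=(0.5036, -1.0430, -0.7696)
step 14: x0=(-0.9944, 1.3192, 0.2140) x1=(2.2839, -1.5041, -0.8302) x2=(0.4854, -1.0119, -0.7805)
step 15: x0=(-1.0254, 1.3041, 0.2207) x1=(2.3384, -1.4942, -0.8201) x2=(0.4673, -0.9809, -0.7914)
step 16: x0=(-1.0565, 1.2890, 0.2274) x1=(2.3927, -1.4842, -0.8100) x2=(0.4493, -0.9498, -0.8023)

4.5457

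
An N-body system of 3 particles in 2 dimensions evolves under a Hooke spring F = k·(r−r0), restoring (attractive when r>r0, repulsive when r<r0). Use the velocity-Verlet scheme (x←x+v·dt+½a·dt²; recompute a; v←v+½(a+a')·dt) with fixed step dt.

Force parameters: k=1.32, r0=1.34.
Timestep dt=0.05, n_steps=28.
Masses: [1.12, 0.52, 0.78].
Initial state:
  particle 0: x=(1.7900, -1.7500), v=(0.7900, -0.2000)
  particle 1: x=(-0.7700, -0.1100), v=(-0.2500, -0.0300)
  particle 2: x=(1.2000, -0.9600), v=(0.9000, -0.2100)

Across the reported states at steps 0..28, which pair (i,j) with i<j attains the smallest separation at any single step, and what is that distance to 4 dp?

step 0: x0=(1.7900, -1.7500) x1=(-0.7700, -0.1100) x2=(1.2000, -0.9600)
step 1: x0=(1.8277, -1.7591) x1=(-0.7756, -0.1154) x2=(1.2430, -0.9692)
step 2: x0=(1.8617, -1.7662) x1=(-0.7669, -0.1288) x2=(1.2818, -0.9758)
step 3: x0=(1.8919, -1.7715) x1=(-0.7436, -0.1503) x2=(1.3162, -0.9798)
step 4: x0=(1.9184, -1.7750) x1=(-0.7056, -0.1796) x2=(1.3463, -0.9811)
step 5: x0=(1.9411, -1.7766) x1=(-0.6532, -0.2167) x2=(1.3721, -0.9799)
step 6: x0=(1.9602, -1.7766) x1=(-0.5867, -0.2611) x2=(1.3937, -0.9762)
step 7: x0=(1.9758, -1.7750) x1=(-0.5067, -0.3125) x2=(1.4114, -0.9701)
step 8: x0=(1.9880, -1.7719) x1=(-0.4142, -0.3702) x2=(1.4255, -0.9619)
step 9: x0=(1.9972, -1.7676) x1=(-0.3102, -0.4337) x2=(1.4364, -0.9517)
step 10: x0=(2.0036, -1.7621) x1=(-0.1960, -0.5022) x2=(1.4445, -0.9397)
step 11: x0=(2.0075, -1.7558) x1=(-0.0730, -0.5751) x2=(1.4502, -0.9260)
step 12: x0=(2.0093, -1.7487) x1=(0.0571, -0.6517) x2=(1.4543, -0.9110)
step 13: x0=(2.0093, -1.7412) x1=(0.1928, -0.7311) x2=(1.4572, -0.8947)
step 14: x0=(2.0080, -1.7334) x1=(0.3321, -0.8127) x2=(1.4597, -0.8773)
step 15: x0=(2.0056, -1.7256) x1=(0.4733, -0.8961) x2=(1.4623, -0.8588)
step 16: x0=(2.0028, -1.7181) x1=(0.6145, -0.9807) x2=(1.4656, -0.8391)
step 17: x0=(1.9998, -1.7110) x1=(0.7540, -1.0665) x2=(1.4703, -0.8180)
step 18: x0=(1.9971, -1.7046) x1=(0.8904, -1.1537) x2=(1.4767, -0.7949)
step 19: x0=(1.9951, -1.6990) x1=(1.0226, -1.2427) x2=(1.4848, -0.7693)
step 20: x0=(1.9942, -1.6946) x1=(1.1504, -1.3342) x2=(1.4943, -0.7407)
step 21: x0=(1.9948, -1.6913) x1=(1.2735, -1.4281) x2=(1.5047, -0.7086)
step 22: x0=(1.9973, -1.6892) x1=(1.3922, -1.5244) x2=(1.5154, -0.6733)
step 23: x0=(2.0021, -1.6882) x1=(1.5060, -1.6225) x2=(1.5260, -0.6352)
step 24: x0=(2.0096, -1.6881) x1=(1.6145, -1.7221) x2=(1.5363, -0.5948)
step 25: x0=(2.0200, -1.6881) x1=(1.7171, -1.8235) x2=(1.5463, -0.5530)
step 26: x0=(2.0333, -1.6872) x1=(1.8140, -1.9280) x2=(1.5561, -0.5106)
step 27: x0=(2.0486, -1.6843) x1=(1.9063, -2.0365) x2=(1.5658, -0.4682)
step 28: x0=(2.0651, -1.6788) x1=(1.9961, -2.1491) x2=(1.5758, -0.4268)

pair (0,1), distance 0.3257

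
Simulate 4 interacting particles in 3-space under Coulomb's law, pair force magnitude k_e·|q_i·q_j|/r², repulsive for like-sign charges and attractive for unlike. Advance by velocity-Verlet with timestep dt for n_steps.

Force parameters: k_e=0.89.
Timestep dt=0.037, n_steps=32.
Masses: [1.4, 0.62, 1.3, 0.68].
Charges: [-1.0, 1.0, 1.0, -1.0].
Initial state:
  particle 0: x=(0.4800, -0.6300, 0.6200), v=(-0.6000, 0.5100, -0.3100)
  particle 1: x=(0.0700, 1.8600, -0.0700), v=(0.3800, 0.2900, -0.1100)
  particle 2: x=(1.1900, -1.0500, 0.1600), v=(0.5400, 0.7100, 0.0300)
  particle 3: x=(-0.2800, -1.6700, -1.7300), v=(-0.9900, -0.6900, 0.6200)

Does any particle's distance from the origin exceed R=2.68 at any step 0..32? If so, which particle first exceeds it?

yes, particle 3

step 0: x0=(0.4800, -0.6300, 0.6200) x1=(0.0700, 1.8600, -0.0700) x2=(1.1900, -1.0500, 0.1600) x3=(-0.2800, -1.6700, -1.7300)
step 1: x0=(0.4582, -0.6113, 0.6083) x1=(0.0840, 1.8706, -0.0741) x2=(1.2096, -1.0236, 0.1613) x3=(-0.3166, -1.6955, -1.7070)
step 2: x0=(0.4371, -0.5928, 0.5963) x1=(0.0980, 1.8811, -0.0781) x2=(1.2283, -0.9968, 0.1630) x3=(-0.3530, -1.7209, -1.6840)
step 3: x0=(0.4167, -0.5744, 0.5839) x1=(0.1120, 1.8913, -0.0822) x2=(1.2462, -0.9698, 0.1650) x3=(-0.3894, -1.7462, -1.6610)
step 4: x0=(0.3971, -0.5563, 0.5713) x1=(0.1259, 1.9013, -0.0862) x2=(1.2633, -0.9426, 0.1673) x3=(-0.4256, -1.7715, -1.6379)
step 5: x0=(0.3782, -0.5382, 0.5584) x1=(0.1397, 1.9111, -0.0902) x2=(1.2796, -0.9152, 0.1698) x3=(-0.4618, -1.7967, -1.6148)
step 6: x0=(0.3600, -0.5203, 0.5453) x1=(0.1535, 1.9207, -0.0942) x2=(1.2951, -0.8876, 0.1726) x3=(-0.4978, -1.8218, -1.5918)
step 7: x0=(0.3424, -0.5024, 0.5320) x1=(0.1672, 1.9301, -0.0982) x2=(1.3098, -0.8599, 0.1755) x3=(-0.5337, -1.8469, -1.5687)
step 8: x0=(0.3256, -0.4845, 0.5185) x1=(0.1808, 1.9393, -0.1022) x2=(1.3238, -0.8320, 0.1787) x3=(-0.5695, -1.8719, -1.5456)
step 9: x0=(0.3094, -0.4667, 0.5049) x1=(0.1943, 1.9483, -0.1062) x2=(1.3371, -0.8041, 0.1820) x3=(-0.6053, -1.8969, -1.5226)
step 10: x0=(0.2939, -0.4489, 0.4911) x1=(0.2077, 1.9570, -0.1101) x2=(1.3497, -0.7761, 0.1855) x3=(-0.6409, -1.9218, -1.4995)
step 11: x0=(0.2790, -0.4310, 0.4772) x1=(0.2211, 1.9656, -0.1140) x2=(1.3616, -0.7480, 0.1891) x3=(-0.6765, -1.9467, -1.4765)
step 12: x0=(0.2648, -0.4132, 0.4633) x1=(0.2343, 1.9739, -0.1179) x2=(1.3728, -0.7199, 0.1929) x3=(-0.7120, -1.9715, -1.4536)
step 13: x0=(0.2512, -0.3953, 0.4492) x1=(0.2474, 1.9821, -0.1218) x2=(1.3833, -0.6917, 0.1967) x3=(-0.7474, -1.9963, -1.4306)
step 14: x0=(0.2382, -0.3773, 0.4350) x1=(0.2604, 1.9900, -0.1257) x2=(1.3932, -0.6636, 0.2006) x3=(-0.7827, -2.0211, -1.4077)
step 15: x0=(0.2258, -0.3592, 0.4208) x1=(0.2733, 1.9978, -0.1295) x2=(1.4024, -0.6354, 0.2046) x3=(-0.8180, -2.0459, -1.3849)
step 16: x0=(0.2141, -0.3410, 0.4066) x1=(0.2861, 2.0053, -0.1334) x2=(1.4110, -0.6072, 0.2087) x3=(-0.8532, -2.0707, -1.3621)
step 17: x0=(0.2029, -0.3228, 0.3922) x1=(0.2987, 2.0126, -0.1372) x2=(1.4190, -0.5791, 0.2128) x3=(-0.8884, -2.0954, -1.3393)
step 18: x0=(0.1923, -0.3044, 0.3779) x1=(0.3112, 2.0197, -0.1409) x2=(1.4265, -0.5510, 0.2170) x3=(-0.9234, -2.1201, -1.3166)
step 19: x0=(0.1823, -0.2859, 0.3635) x1=(0.3236, 2.0266, -0.1447) x2=(1.4333, -0.5229, 0.2213) x3=(-0.9585, -2.1449, -1.2939)
step 20: x0=(0.1729, -0.2673, 0.3491) x1=(0.3358, 2.0333, -0.1485) x2=(1.4395, -0.4949, 0.2255) x3=(-0.9935, -2.1696, -1.2713)
step 21: x0=(0.1640, -0.2485, 0.3347) x1=(0.3479, 2.0399, -0.1522) x2=(1.4452, -0.4669, 0.2298) x3=(-1.0284, -2.1943, -1.2487)
step 22: x0=(0.1557, -0.2296, 0.3203) x1=(0.3598, 2.0462, -0.1559) x2=(1.4503, -0.4390, 0.2342) x3=(-1.0633, -2.2190, -1.2262)
step 23: x0=(0.1480, -0.2105, 0.3058) x1=(0.3715, 2.0523, -0.1596) x2=(1.4549, -0.4111, 0.2385) x3=(-1.0982, -2.2438, -1.2037)
step 24: x0=(0.1408, -0.1913, 0.2914) x1=(0.3831, 2.0582, -0.1633) x2=(1.4590, -0.3834, 0.2429) x3=(-1.1330, -2.2685, -1.1812)
step 25: x0=(0.1342, -0.1719, 0.2770) x1=(0.3945, 2.0639, -0.1670) x2=(1.4625, -0.3557, 0.2473) x3=(-1.1678, -2.2932, -1.1588)
step 26: x0=(0.1281, -0.1524, 0.2626) x1=(0.4057, 2.0694, -0.1707) x2=(1.4655, -0.3281, 0.2516) x3=(-1.2026, -2.3180, -1.1364)
step 27: x0=(0.1225, -0.1326, 0.2482) x1=(0.4167, 2.0747, -0.1743) x2=(1.4680, -0.3006, 0.2560) x3=(-1.2373, -2.3427, -1.1140)
step 28: x0=(0.1175, -0.1127, 0.2338) x1=(0.4276, 2.0799, -0.1780) x2=(1.4700, -0.2732, 0.2604) x3=(-1.2720, -2.3675, -1.0917)
step 29: x0=(0.1131, -0.0926, 0.2194) x1=(0.4382, 2.0848, -0.1816) x2=(1.4715, -0.2459, 0.2647) x3=(-1.3066, -2.3923, -1.0694)
step 30: x0=(0.1091, -0.0723, 0.2051) x1=(0.4486, 2.0895, -0.1852) x2=(1.4725, -0.2187, 0.2690) x3=(-1.3413, -2.4171, -1.0471)
step 31: x0=(0.1057, -0.0518, 0.1908) x1=(0.4589, 2.0941, -0.1889) x2=(1.4730, -0.1916, 0.2734) x3=(-1.3759, -2.4419, -1.0249)
step 32: x0=(0.1029, -0.0311, 0.1765) x1=(0.4689, 2.0984, -0.1925) x2=(1.4730, -0.1646, 0.2777) x3=(-1.4105, -2.4667, -1.0026)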